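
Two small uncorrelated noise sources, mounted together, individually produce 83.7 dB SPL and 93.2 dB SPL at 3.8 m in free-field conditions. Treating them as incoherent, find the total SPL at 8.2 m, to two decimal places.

Combined at 3.8 m: 10·log₁₀(10^(83.7/10)+10^(93.2/10)) = 93.662 dB SPL.
Then apply −20·log₁₀(8.2/3.8) = -6.681 dB → 86.98 dB SPL.

86.98 dB SPL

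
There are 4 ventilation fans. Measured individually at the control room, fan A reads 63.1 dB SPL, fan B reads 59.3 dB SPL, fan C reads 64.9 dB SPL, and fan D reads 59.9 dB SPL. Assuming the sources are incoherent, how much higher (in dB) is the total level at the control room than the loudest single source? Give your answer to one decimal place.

Incoherent sources sum as intensities:
L_total = 10·log₁₀(10^(63.1/10) + 10^(59.3/10) + 10^(64.9/10) + 10^(59.9/10)) = 68.43 dB SPL.
Excess over the loudest (64.9 dB): 68.43 − 64.9 = 3.5 dB.

3.5 dB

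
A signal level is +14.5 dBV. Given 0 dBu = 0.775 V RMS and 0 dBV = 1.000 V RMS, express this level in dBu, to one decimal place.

+16.7 dBu

The offset between the scales is 20·log₁₀(0.775/1.000) = −2.214 dB.
So dBu = +14.5 + 2.214 = +16.7 dBu.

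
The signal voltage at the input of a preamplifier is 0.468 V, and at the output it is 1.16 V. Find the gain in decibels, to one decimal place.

7.9 dB

For a voltage ratio, dB = 20·log₁₀(V₂/V₁).
20·log₁₀(1.16/0.468) = 20·log₁₀(2.479) = 7.9 dB.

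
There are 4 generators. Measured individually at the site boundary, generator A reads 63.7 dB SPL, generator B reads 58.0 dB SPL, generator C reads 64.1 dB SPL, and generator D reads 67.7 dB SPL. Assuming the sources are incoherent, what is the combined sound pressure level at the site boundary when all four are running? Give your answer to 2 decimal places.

70.58 dB SPL

Add the sources as powers (linear), then convert back to dB:
L_total = 10·log₁₀(10^(63.7/10) + 10^(58.0/10) + 10^(64.1/10) + 10^(67.7/10)) = 10·log₁₀(11430000) = 70.58 dB SPL.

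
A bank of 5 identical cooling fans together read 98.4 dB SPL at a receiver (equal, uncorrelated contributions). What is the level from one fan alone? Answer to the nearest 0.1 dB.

91.4 dB SPL

5 equal incoherent sources add 10·log₁₀(5) = 6.99 dB over one source.
L_one = 98.4 − 6.99 = 91.4 dB SPL.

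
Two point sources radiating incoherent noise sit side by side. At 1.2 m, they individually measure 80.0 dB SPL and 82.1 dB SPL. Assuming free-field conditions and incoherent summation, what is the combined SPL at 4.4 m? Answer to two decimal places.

Combined at 1.2 m: 10·log₁₀(10^(80.0/10)+10^(82.1/10)) = 84.186 dB SPL.
Then apply −20·log₁₀(4.4/1.2) = -11.285 dB → 72.90 dB SPL.

72.90 dB SPL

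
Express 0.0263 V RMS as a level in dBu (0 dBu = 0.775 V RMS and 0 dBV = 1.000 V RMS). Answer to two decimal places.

dBu = 20·log₁₀(V / 0.775 V).
20·log₁₀(0.0263/0.775) = -29.39 dBu.

-29.39 dBu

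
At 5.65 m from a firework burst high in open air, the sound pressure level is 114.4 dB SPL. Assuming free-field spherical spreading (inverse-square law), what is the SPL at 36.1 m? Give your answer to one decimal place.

For a point source in a free field, ΔL = −20·log₁₀(d₂/d₁).
ΔL = −20·log₁₀(36.1/5.65) = -16.11 dB, so L₂ = 114.4 + (-16.11) = 98.3 dB SPL.

98.3 dB SPL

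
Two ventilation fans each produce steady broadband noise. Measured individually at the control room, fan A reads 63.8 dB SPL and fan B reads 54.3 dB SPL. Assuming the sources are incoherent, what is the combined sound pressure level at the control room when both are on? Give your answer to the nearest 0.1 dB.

64.3 dB SPL

Incoherent sources sum as intensities:
L_total = 10·log₁₀(10^(63.8/10) + 10^(54.3/10)) = 10·log₁₀(2668000) = 64.3 dB SPL.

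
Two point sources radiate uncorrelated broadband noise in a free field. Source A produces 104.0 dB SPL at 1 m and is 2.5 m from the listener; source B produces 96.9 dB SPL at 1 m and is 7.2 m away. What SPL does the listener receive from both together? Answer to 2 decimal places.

At the listener: L_A = 104.0 − 20·log₁₀(2.5) = 96.041 dB; L_B = 96.9 − 20·log₁₀(7.2) = 79.753 dB.
Combined: 10·log₁₀(10^(96.041/10)+10^(79.753/10)) = 96.14 dB SPL.

96.14 dB SPL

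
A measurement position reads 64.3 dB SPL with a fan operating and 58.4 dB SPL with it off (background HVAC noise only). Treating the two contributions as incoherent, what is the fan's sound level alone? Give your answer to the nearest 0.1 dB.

Subtract intensities: L_src = 10·log₁₀(10^(L_total/10) − 10^(L_bg/10)).
L_src = 10·log₁₀(10^(64.3/10) − 10^(58.4/10)) = 10·log₁₀(2000000) = 63.0 dB SPL.

63.0 dB SPL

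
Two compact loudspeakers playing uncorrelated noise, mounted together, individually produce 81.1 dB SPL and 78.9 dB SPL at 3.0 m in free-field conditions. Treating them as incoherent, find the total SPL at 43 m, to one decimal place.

Combined at 3.0 m: 10·log₁₀(10^(81.1/10)+10^(78.9/10)) = 83.15 dB SPL.
Then apply −20·log₁₀(43/3.0) = -23.13 dB → 60.0 dB SPL.

60.0 dB SPL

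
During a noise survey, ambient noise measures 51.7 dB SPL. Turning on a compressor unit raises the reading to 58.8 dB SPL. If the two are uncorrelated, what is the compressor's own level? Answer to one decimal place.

57.9 dB SPL

Background correction is a power subtraction:
L_src = 10·log₁₀(10^(58.8/10) − 10^(51.7/10)) = 10·log₁₀(610700) = 57.9 dB SPL.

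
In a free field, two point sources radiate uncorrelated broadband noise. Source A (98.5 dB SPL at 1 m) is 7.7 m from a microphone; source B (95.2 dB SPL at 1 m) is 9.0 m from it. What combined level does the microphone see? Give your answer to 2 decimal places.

82.05 dB SPL

At the listener: L_A = 98.5 − 20·log₁₀(7.7) = 80.770 dB; L_B = 95.2 − 20·log₁₀(9.0) = 76.115 dB.
Combined: 10·log₁₀(10^(80.770/10)+10^(76.115/10)) = 82.05 dB SPL.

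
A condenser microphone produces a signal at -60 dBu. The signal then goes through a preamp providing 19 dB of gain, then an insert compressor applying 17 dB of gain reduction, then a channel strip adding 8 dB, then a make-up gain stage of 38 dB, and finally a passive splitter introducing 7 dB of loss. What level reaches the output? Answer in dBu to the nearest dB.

-19 dBu

Cascaded gains and losses add directly in dB.
-60 + 19 − 17 + 8 + 38 − 7 = -19 dBu.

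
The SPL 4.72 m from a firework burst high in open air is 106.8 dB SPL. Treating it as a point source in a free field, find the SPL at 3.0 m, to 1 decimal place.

110.7 dB SPL

Inverse-square spreading gives ΔL = −20·log₁₀(d₂/d₁).
ΔL = −20·log₁₀(3.0/4.72) = 3.94 dB, so L₂ = 106.8 + (3.94) = 110.7 dB SPL.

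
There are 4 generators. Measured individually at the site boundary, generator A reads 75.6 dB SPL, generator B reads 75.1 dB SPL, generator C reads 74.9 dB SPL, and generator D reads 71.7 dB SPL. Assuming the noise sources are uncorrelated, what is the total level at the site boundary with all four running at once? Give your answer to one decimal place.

80.6 dB SPL

Incoherent sources sum as intensities:
L_total = 10·log₁₀(10^(75.6/10) + 10^(75.1/10) + 10^(74.9/10) + 10^(71.7/10)) = 10·log₁₀(114400000) = 80.6 dB SPL.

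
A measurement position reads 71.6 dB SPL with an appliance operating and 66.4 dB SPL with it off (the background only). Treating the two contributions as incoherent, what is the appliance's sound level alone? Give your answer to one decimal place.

70.0 dB SPL

Subtract intensities: L_src = 10·log₁₀(10^(L_total/10) − 10^(L_bg/10)).
L_src = 10·log₁₀(10^(71.6/10) − 10^(66.4/10)) = 10·log₁₀(10090000) = 70.0 dB SPL.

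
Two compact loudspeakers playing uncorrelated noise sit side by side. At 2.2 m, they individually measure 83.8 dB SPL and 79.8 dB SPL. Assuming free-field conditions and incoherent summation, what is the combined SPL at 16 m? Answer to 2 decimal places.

Combined at 2.2 m: 10·log₁₀(10^(83.8/10)+10^(79.8/10)) = 85.255 dB SPL.
Then apply −20·log₁₀(16/2.2) = -17.234 dB → 68.02 dB SPL.

68.02 dB SPL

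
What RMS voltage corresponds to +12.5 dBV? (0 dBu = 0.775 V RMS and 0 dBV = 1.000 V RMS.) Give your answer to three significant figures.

4.22 V

V = 1.000 V × 10^(+12.5/20).
= 1.000 × 4.217 = 4.22 V.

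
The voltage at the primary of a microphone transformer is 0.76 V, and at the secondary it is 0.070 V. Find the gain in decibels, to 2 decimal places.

-20.71 dB

Voltage is an amplitude quantity, so gain = 20·log₁₀(V_out/V_in).
20·log₁₀(0.070/0.76) = 20·log₁₀(0.09211) = -20.71 dB.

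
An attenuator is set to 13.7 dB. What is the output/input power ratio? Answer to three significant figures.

Power ratio = 10^(dB/10).
10^(-13.7/10) = 10^(-1.370) = 0.0427.

0.0427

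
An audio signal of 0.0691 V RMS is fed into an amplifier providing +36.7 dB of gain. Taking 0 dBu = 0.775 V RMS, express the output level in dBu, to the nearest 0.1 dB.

+15.7 dBu

Input level: 20·log₁₀(0.0691/0.775) = -21.00 dBu.
Output: -21.00 + 36.7 = +15.7 dBu.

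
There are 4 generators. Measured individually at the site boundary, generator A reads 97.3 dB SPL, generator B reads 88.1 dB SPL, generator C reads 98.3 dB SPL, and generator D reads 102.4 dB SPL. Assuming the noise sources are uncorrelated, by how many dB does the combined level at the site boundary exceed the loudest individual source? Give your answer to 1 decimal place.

2.4 dB

Incoherent sources sum as intensities:
L_total = 10·log₁₀(10^(97.3/10) + 10^(88.1/10) + 10^(98.3/10) + 10^(102.4/10)) = 104.79 dB SPL.
Excess over the loudest (102.4 dB): 104.79 − 102.4 = 2.4 dB.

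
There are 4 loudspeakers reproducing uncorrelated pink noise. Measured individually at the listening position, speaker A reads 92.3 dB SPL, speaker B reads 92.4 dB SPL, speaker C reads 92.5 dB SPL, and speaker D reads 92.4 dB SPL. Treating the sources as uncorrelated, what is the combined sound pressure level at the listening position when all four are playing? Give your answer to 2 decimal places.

Add the sources as powers (linear), then convert back to dB:
L_total = 10·log₁₀(10^(92.3/10) + 10^(92.4/10) + 10^(92.5/10) + 10^(92.4/10)) = 10·log₁₀(6952000000) = 98.42 dB SPL.

98.42 dB SPL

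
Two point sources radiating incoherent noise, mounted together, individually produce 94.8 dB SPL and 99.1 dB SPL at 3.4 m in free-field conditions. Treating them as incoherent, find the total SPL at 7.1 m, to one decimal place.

Combined at 3.4 m: 10·log₁₀(10^(94.8/10)+10^(99.1/10)) = 100.47 dB SPL.
Then apply −20·log₁₀(7.1/3.4) = -6.40 dB → 94.1 dB SPL.

94.1 dB SPL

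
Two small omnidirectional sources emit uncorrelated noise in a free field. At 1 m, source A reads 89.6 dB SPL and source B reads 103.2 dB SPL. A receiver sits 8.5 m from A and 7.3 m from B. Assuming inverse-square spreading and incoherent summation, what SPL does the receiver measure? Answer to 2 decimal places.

At the listener: L_A = 89.6 − 20·log₁₀(8.5) = 71.012 dB; L_B = 103.2 − 20·log₁₀(7.3) = 85.934 dB.
Combined: 10·log₁₀(10^(71.012/10)+10^(85.934/10)) = 86.07 dB SPL.

86.07 dB SPL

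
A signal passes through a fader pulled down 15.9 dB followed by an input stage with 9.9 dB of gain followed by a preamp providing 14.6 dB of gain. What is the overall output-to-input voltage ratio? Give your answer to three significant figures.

Net gain = (−15.9) + 9.9 + 14.6 = 8.6 dB.
Voltage ratio = 10^(8.6/20) = 2.69.

2.69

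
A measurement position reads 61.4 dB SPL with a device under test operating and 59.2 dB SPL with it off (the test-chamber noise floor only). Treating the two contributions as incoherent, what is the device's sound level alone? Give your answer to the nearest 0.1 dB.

Background correction is a power subtraction:
L_src = 10·log₁₀(10^(61.4/10) − 10^(59.2/10)) = 10·log₁₀(548600) = 57.4 dB SPL.

57.4 dB SPL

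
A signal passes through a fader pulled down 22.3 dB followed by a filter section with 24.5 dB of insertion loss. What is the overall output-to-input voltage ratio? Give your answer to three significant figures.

0.00457

Net gain = (−22.3) + (−24.5) = -46.8 dB.
Voltage ratio = 10^(-46.8/20) = 0.00457.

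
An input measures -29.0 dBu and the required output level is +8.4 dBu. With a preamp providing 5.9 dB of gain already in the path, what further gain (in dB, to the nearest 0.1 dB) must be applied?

31.5 dB

The required make-up gain is the shortfall in the dB sum.
G = +8.4 − (-29.0) − 5.9 = 31.5 dB.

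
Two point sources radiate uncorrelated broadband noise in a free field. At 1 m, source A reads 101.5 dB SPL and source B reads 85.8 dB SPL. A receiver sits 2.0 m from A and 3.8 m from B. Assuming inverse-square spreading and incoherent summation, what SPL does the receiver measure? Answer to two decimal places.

At the listener: L_A = 101.5 − 20·log₁₀(2.0) = 95.479 dB; L_B = 85.8 − 20·log₁₀(3.8) = 74.204 dB.
Combined: 10·log₁₀(10^(95.479/10)+10^(74.204/10)) = 95.51 dB SPL.

95.51 dB SPL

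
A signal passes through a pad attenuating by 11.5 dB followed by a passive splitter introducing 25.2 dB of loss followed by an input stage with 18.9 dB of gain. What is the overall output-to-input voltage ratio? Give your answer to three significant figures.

Net gain = (−11.5) + (−25.2) + 18.9 = -17.8 dB.
Voltage ratio = 10^(-17.8/20) = 0.129.

0.129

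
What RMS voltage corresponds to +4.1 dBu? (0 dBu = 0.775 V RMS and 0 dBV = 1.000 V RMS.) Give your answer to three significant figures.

1.24 V

V = 0.775 V × 10^(+4.1/20).
= 0.775 × 1.603 = 1.24 V.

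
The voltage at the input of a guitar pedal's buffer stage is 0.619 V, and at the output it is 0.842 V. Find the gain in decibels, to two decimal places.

2.67 dB

For a voltage ratio, dB = 20·log₁₀(V₂/V₁).
20·log₁₀(0.842/0.619) = 20·log₁₀(1.360) = 2.67 dB.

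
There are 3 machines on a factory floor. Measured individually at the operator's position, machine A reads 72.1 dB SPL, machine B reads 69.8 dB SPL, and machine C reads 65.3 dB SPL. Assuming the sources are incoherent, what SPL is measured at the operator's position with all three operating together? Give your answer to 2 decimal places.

74.65 dB SPL

Uncorrelated sources add in intensity (power), not in dB.
L_total = 10·log₁₀(10^(72.1/10) + 10^(69.8/10) + 10^(65.3/10)) = 10·log₁₀(29160000) = 74.65 dB SPL.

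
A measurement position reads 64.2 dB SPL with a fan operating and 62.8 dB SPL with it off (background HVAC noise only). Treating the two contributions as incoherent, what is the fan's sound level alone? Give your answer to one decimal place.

58.6 dB SPL

Subtract intensities: L_src = 10·log₁₀(10^(L_total/10) − 10^(L_bg/10)).
L_src = 10·log₁₀(10^(64.2/10) − 10^(62.8/10)) = 10·log₁₀(724800) = 58.6 dB SPL.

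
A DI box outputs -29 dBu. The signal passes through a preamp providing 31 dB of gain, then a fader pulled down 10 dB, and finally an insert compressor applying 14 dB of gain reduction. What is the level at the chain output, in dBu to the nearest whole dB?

-22 dBu

Cascaded gains and losses add directly in dB.
-29 + 31 − 10 − 14 = -22 dBu.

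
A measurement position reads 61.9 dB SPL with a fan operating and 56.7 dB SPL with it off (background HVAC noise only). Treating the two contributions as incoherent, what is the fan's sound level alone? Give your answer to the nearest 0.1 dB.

Background correction is a power subtraction:
L_src = 10·log₁₀(10^(61.9/10) − 10^(56.7/10)) = 10·log₁₀(1081000) = 60.3 dB SPL.

60.3 dB SPL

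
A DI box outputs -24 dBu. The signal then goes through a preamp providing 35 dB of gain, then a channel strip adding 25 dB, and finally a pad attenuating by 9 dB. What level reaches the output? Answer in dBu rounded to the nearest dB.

Gain stages sum in dB:
-24 + 35 + 25 − 9 = +27 dBu.

+27 dBu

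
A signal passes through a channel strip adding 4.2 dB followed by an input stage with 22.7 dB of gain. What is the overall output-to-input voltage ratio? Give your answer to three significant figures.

22.1

Net gain = 4.2 + 22.7 = 26.9 dB.
Voltage ratio = 10^(26.9/20) = 22.1.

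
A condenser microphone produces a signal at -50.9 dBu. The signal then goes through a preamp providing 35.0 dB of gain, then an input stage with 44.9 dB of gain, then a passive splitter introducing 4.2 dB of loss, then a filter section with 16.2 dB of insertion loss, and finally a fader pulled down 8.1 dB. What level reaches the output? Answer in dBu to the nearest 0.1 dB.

Gain stages sum in dB:
-50.9 + 35.0 + 44.9 − 4.2 − 16.2 − 8.1 = +0.5 dBu.

+0.5 dBu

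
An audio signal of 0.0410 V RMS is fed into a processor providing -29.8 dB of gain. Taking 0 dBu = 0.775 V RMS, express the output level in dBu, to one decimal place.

Input level: 20·log₁₀(0.0410/0.775) = -25.53 dBu.
Output: -25.53 − 29.8 = -55.3 dBu.

-55.3 dBu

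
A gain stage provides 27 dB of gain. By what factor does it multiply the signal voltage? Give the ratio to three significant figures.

22.4

Voltage ratio = 10^(dB/20).
10^(27/20) = 10^(1.350) = 22.4.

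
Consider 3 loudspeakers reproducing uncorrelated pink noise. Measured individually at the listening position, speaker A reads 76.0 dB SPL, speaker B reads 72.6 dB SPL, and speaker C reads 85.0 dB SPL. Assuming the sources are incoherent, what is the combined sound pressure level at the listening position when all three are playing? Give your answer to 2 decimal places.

Uncorrelated sources add in intensity (power), not in dB.
L_total = 10·log₁₀(10^(76.0/10) + 10^(72.6/10) + 10^(85.0/10)) = 10·log₁₀(374200000) = 85.73 dB SPL.

85.73 dB SPL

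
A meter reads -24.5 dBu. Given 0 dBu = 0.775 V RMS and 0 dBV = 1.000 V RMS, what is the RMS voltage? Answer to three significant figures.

0.0462 V

V = 0.775 V × 10^(-24.5/20).
= 0.775 × 0.05957 = 0.0462 V.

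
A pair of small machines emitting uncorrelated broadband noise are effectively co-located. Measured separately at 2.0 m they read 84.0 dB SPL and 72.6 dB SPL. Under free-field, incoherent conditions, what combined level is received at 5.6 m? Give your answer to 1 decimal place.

Combined at 2.0 m: 10·log₁₀(10^(84.0/10)+10^(72.6/10)) = 84.30 dB SPL.
Then apply −20·log₁₀(5.6/2.0) = -8.94 dB → 75.4 dB SPL.

75.4 dB SPL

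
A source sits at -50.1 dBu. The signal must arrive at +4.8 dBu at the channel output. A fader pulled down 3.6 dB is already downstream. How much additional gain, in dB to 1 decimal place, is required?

The required make-up gain is the shortfall in the dB sum.
G = +4.8 − (-50.1) + 3.6 = 58.5 dB.

58.5 dB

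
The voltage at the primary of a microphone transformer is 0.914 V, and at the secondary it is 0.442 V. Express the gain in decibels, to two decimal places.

-6.31 dB

Voltage is an amplitude quantity, so gain = 20·log₁₀(V_out/V_in).
20·log₁₀(0.442/0.914) = 20·log₁₀(0.4836) = -6.31 dB.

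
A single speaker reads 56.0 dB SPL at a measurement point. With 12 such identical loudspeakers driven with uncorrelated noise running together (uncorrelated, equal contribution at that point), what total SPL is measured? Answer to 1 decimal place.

66.8 dB SPL

12 equal incoherent sources raise the level by 10·log₁₀(12) = 10.79 dB.
L_total = 56.0 + 10.79 = 66.8 dB SPL.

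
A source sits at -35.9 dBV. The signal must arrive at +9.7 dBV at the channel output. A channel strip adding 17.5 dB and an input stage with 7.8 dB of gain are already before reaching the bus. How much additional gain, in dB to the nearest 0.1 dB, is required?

20.3 dB

The required make-up gain is the shortfall in the dB sum.
G = +9.7 − (-35.9) − 17.5 − 7.8 = 20.3 dB.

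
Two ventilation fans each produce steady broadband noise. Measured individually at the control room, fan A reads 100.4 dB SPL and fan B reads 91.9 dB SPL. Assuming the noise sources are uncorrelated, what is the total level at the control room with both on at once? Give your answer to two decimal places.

Incoherent sources sum as intensities:
L_total = 10·log₁₀(10^(100.4/10) + 10^(91.9/10)) = 10·log₁₀(12514000000) = 100.97 dB SPL.

100.97 dB SPL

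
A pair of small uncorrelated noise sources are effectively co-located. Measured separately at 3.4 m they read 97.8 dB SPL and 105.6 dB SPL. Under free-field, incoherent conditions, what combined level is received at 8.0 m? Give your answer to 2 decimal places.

Combined at 3.4 m: 10·log₁₀(10^(97.8/10)+10^(105.6/10)) = 106.267 dB SPL.
Then apply −20·log₁₀(8.0/3.4) = -7.432 dB → 98.83 dB SPL.

98.83 dB SPL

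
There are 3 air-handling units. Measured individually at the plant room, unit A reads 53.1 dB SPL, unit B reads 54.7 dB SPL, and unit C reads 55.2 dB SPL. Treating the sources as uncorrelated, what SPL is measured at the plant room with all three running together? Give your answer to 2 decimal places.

Add the sources as powers (linear), then convert back to dB:
L_total = 10·log₁₀(10^(53.1/10) + 10^(54.7/10) + 10^(55.2/10)) = 10·log₁₀(830400) = 59.19 dB SPL.

59.19 dB SPL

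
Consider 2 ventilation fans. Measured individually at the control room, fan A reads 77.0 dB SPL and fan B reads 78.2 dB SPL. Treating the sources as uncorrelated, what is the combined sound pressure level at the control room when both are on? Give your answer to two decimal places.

80.65 dB SPL

Add the sources as powers (linear), then convert back to dB:
L_total = 10·log₁₀(10^(77.0/10) + 10^(78.2/10)) = 10·log₁₀(116200000) = 80.65 dB SPL.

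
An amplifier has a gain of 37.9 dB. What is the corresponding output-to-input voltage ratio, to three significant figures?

Voltage ratio = 10^(dB/20).
10^(37.9/20) = 10^(1.895) = 78.5.

78.5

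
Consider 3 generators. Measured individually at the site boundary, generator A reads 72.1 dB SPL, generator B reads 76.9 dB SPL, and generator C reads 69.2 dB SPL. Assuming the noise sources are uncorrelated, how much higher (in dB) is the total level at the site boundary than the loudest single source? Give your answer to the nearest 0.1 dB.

Incoherent sources sum as intensities:
L_total = 10·log₁₀(10^(72.1/10) + 10^(76.9/10) + 10^(69.2/10)) = 78.66 dB SPL.
Excess over the loudest (76.9 dB): 78.66 − 76.9 = 1.8 dB.

1.8 dB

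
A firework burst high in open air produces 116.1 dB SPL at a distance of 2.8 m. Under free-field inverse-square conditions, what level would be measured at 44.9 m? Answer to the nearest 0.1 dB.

Inverse-square spreading gives ΔL = −20·log₁₀(d₂/d₁).
ΔL = −20·log₁₀(44.9/2.8) = -24.10 dB, so L₂ = 116.1 + (-24.10) = 92.0 dB SPL.

92.0 dB SPL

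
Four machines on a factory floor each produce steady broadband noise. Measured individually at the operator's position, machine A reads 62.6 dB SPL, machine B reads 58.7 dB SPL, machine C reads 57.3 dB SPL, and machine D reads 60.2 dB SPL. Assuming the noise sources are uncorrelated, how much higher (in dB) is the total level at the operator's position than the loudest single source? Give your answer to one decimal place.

3.6 dB

Incoherent sources sum as intensities:
L_total = 10·log₁₀(10^(62.6/10) + 10^(58.7/10) + 10^(57.3/10) + 10^(60.2/10)) = 66.18 dB SPL.
Excess over the loudest (62.6 dB): 66.18 − 62.6 = 3.6 dB.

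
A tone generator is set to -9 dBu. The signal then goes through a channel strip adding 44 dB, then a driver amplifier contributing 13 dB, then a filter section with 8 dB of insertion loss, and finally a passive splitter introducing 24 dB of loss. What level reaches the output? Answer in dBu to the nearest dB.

+16 dBu

Cascaded gains and losses add directly in dB.
-9 + 44 + 13 − 8 − 24 = +16 dBu.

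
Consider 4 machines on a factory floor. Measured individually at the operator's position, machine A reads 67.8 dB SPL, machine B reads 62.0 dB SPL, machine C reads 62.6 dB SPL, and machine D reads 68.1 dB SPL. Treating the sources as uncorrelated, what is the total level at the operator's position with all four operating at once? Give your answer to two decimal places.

72.01 dB SPL

Uncorrelated sources add in intensity (power), not in dB.
L_total = 10·log₁₀(10^(67.8/10) + 10^(62.0/10) + 10^(62.6/10) + 10^(68.1/10)) = 10·log₁₀(15890000) = 72.01 dB SPL.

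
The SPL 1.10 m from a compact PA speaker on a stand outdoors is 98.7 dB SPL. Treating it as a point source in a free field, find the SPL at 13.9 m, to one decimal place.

Free-field point source: level drops by 20·log₁₀ of the distance ratio.
ΔL = −20·log₁₀(13.9/1.10) = -22.03 dB, so L₂ = 98.7 + (-22.03) = 76.7 dB SPL.

76.7 dB SPL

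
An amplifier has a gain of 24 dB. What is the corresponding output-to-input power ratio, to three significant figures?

Power ratio = 10^(dB/10).
10^(24/10) = 10^(2.400) = 251.

251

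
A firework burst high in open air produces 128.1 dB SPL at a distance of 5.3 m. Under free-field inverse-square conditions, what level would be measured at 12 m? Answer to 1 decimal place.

121.0 dB SPL

Inverse-square spreading gives ΔL = −20·log₁₀(d₂/d₁).
ΔL = −20·log₁₀(12/5.3) = -7.10 dB, so L₂ = 128.1 + (-7.10) = 121.0 dB SPL.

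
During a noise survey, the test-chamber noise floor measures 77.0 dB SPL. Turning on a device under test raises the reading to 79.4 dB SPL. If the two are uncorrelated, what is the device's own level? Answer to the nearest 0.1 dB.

Remove the background by subtracting linear intensities:
L_src = 10·log₁₀(10^(79.4/10) − 10^(77.0/10)) = 10·log₁₀(36980000) = 75.7 dB SPL.

75.7 dB SPL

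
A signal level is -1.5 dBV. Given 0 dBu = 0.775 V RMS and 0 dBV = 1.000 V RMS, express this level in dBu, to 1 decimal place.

The offset between the scales is 20·log₁₀(0.775/1.000) = −2.214 dB.
So dBu = -1.5 + 2.214 = +0.7 dBu.

+0.7 dBu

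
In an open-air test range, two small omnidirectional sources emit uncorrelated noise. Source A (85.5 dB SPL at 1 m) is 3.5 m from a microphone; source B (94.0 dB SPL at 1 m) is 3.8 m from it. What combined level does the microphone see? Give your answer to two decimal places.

At the listener: L_A = 85.5 − 20·log₁₀(3.5) = 74.619 dB; L_B = 94.0 − 20·log₁₀(3.8) = 82.404 dB.
Combined: 10·log₁₀(10^(74.619/10)+10^(82.404/10)) = 83.07 dB SPL.

83.07 dB SPL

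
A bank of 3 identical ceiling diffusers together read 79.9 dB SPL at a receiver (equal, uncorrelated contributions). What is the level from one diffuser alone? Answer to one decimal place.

3 equal incoherent sources add 10·log₁₀(3) = 4.77 dB over one source.
L_one = 79.9 − 4.77 = 75.1 dB SPL.

75.1 dB SPL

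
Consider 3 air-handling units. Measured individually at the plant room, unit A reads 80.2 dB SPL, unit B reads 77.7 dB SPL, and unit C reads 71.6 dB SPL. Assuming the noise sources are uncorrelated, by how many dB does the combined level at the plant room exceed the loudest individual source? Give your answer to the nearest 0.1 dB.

2.3 dB

Incoherent sources sum as intensities:
L_total = 10·log₁₀(10^(80.2/10) + 10^(77.7/10) + 10^(71.6/10)) = 82.51 dB SPL.
Excess over the loudest (80.2 dB): 82.51 − 80.2 = 2.3 dB.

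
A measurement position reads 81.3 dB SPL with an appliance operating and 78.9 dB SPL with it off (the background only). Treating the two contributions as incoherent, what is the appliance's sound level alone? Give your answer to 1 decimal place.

77.6 dB SPL

Subtract intensities: L_src = 10·log₁₀(10^(L_total/10) − 10^(L_bg/10)).
L_src = 10·log₁₀(10^(81.3/10) − 10^(78.9/10)) = 10·log₁₀(57270000) = 77.6 dB SPL.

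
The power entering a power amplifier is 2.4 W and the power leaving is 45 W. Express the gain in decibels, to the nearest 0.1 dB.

Power ratio → dB uses the 10·log₁₀ form:
10·log₁₀(45/2.4) = 10·log₁₀(18.75) = 12.7 dB.

12.7 dB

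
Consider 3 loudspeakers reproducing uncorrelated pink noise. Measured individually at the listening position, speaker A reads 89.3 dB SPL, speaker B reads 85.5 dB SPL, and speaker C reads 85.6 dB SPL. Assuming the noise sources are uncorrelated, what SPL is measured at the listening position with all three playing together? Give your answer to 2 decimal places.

Add the sources as powers (linear), then convert back to dB:
L_total = 10·log₁₀(10^(89.3/10) + 10^(85.5/10) + 10^(85.6/10)) = 10·log₁₀(1569000000) = 91.96 dB SPL.

91.96 dB SPL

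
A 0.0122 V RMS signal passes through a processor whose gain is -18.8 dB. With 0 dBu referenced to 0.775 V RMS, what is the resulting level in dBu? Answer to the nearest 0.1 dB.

-54.9 dBu

Input level: 20·log₁₀(0.0122/0.775) = -36.06 dBu.
Output: -36.06 − 18.8 = -54.9 dBu.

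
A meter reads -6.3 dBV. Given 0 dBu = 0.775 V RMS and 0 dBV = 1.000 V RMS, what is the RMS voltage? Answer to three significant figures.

0.484 V

V = 1.000 V × 10^(-6.3/20).
= 1.000 × 0.4842 = 0.484 V.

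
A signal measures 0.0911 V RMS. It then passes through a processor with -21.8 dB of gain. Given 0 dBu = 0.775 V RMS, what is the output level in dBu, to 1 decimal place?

-40.4 dBu

Input level: 20·log₁₀(0.0911/0.775) = -18.60 dBu.
Output: -18.60 − 21.8 = -40.4 dBu.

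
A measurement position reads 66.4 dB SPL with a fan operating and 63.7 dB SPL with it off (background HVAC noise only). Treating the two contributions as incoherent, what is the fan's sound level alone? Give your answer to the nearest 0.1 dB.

63.1 dB SPL

Background correction is a power subtraction:
L_src = 10·log₁₀(10^(66.4/10) − 10^(63.7/10)) = 10·log₁₀(2021000) = 63.1 dB SPL.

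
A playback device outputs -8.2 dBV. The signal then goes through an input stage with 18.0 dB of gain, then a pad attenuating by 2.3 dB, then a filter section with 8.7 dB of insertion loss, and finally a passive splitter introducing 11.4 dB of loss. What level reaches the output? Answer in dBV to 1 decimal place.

-12.6 dBV

Cascaded gains and losses add directly in dB.
-8.2 + 18.0 − 2.3 − 8.7 − 11.4 = -12.6 dBV.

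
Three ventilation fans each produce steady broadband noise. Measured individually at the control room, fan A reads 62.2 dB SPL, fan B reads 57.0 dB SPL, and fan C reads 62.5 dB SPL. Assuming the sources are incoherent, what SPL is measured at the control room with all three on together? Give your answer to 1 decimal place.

Incoherent sources sum as intensities:
L_total = 10·log₁₀(10^(62.2/10) + 10^(57.0/10) + 10^(62.5/10)) = 10·log₁₀(3939000) = 66.0 dB SPL.

66.0 dB SPL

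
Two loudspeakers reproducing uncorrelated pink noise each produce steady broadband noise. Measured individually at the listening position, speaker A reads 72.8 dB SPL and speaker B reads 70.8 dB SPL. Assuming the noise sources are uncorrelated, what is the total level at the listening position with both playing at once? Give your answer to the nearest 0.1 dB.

74.9 dB SPL

Add the sources as powers (linear), then convert back to dB:
L_total = 10·log₁₀(10^(72.8/10) + 10^(70.8/10)) = 10·log₁₀(31080000) = 74.9 dB SPL.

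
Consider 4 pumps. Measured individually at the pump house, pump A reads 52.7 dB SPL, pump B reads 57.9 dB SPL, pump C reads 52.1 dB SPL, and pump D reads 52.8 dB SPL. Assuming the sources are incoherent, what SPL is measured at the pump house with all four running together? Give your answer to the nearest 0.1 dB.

60.6 dB SPL

Incoherent sources sum as intensities:
L_total = 10·log₁₀(10^(52.7/10) + 10^(57.9/10) + 10^(52.1/10) + 10^(52.8/10)) = 10·log₁₀(1156000) = 60.6 dB SPL.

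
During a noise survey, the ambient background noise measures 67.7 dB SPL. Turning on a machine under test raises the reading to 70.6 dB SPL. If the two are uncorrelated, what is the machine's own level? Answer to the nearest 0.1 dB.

Subtract intensities: L_src = 10·log₁₀(10^(L_total/10) − 10^(L_bg/10)).
L_src = 10·log₁₀(10^(70.6/10) − 10^(67.7/10)) = 10·log₁₀(5593000) = 67.5 dB SPL.

67.5 dB SPL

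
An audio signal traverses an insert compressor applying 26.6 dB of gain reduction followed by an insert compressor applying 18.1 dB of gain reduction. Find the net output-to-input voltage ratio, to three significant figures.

0.00582

Net gain = (−26.6) + (−18.1) = -44.7 dB.
Voltage ratio = 10^(-44.7/20) = 0.00582.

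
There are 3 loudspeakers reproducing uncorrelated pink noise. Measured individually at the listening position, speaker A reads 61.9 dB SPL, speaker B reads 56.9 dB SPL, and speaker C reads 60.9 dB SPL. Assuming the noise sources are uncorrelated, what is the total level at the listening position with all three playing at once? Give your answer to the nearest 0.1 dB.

Incoherent sources sum as intensities:
L_total = 10·log₁₀(10^(61.9/10) + 10^(56.9/10) + 10^(60.9/10)) = 10·log₁₀(3269000) = 65.1 dB SPL.

65.1 dB SPL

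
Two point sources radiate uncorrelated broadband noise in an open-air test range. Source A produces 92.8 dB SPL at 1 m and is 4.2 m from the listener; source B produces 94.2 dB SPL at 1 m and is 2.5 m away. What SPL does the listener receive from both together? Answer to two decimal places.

87.23 dB SPL

At the listener: L_A = 92.8 − 20·log₁₀(4.2) = 80.335 dB; L_B = 94.2 − 20·log₁₀(2.5) = 86.241 dB.
Combined: 10·log₁₀(10^(80.335/10)+10^(86.241/10)) = 87.23 dB SPL.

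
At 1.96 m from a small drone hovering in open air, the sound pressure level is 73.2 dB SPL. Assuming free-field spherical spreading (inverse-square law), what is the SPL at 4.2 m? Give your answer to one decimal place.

Free-field point source: level drops by 20·log₁₀ of the distance ratio.
ΔL = −20·log₁₀(4.2/1.96) = -6.62 dB, so L₂ = 73.2 + (-6.62) = 66.6 dB SPL.

66.6 dB SPL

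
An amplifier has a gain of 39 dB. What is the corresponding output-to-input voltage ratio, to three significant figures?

Voltage ratio = 10^(dB/20).
10^(39/20) = 10^(1.950) = 89.1.

89.1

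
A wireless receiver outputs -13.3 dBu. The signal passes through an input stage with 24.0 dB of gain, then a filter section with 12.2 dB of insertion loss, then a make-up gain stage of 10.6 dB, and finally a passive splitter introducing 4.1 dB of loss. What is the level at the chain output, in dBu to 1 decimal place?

Gain stages sum in dB:
-13.3 + 24.0 − 12.2 + 10.6 − 4.1 = +5.0 dBu.

+5.0 dBu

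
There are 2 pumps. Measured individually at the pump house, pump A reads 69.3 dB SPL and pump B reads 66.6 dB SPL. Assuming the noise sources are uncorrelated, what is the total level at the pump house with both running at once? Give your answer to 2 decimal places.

71.17 dB SPL

Add the sources as powers (linear), then convert back to dB:
L_total = 10·log₁₀(10^(69.3/10) + 10^(66.6/10)) = 10·log₁₀(13080000) = 71.17 dB SPL.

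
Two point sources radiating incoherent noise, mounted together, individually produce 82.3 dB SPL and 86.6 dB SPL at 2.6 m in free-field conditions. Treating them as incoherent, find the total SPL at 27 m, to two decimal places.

Combined at 2.6 m: 10·log₁₀(10^(82.3/10)+10^(86.6/10)) = 87.972 dB SPL.
Then apply −20·log₁₀(27/2.6) = -20.328 dB → 67.64 dB SPL.

67.64 dB SPL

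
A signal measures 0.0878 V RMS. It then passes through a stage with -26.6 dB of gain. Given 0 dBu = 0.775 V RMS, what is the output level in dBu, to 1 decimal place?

Input level: 20·log₁₀(0.0878/0.775) = -18.92 dBu.
Output: -18.92 − 26.6 = -45.5 dBu.

-45.5 dBu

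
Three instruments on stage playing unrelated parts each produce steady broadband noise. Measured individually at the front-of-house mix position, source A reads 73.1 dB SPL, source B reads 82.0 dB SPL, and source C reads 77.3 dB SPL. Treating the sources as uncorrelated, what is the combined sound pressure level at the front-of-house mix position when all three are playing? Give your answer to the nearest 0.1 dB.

83.7 dB SPL

Uncorrelated sources add in intensity (power), not in dB.
L_total = 10·log₁₀(10^(73.1/10) + 10^(82.0/10) + 10^(77.3/10)) = 10·log₁₀(232600000) = 83.7 dB SPL.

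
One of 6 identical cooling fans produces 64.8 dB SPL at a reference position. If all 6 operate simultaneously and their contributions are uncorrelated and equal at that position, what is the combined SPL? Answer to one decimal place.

72.6 dB SPL

6 equal incoherent sources raise the level by 10·log₁₀(6) = 7.78 dB.
L_total = 64.8 + 7.78 = 72.6 dB SPL.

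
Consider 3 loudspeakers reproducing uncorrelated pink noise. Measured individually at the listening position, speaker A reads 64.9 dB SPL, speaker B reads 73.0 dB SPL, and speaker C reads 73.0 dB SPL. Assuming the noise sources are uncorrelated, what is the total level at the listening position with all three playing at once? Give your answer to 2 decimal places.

76.33 dB SPL

Incoherent sources sum as intensities:
L_total = 10·log₁₀(10^(64.9/10) + 10^(73.0/10) + 10^(73.0/10)) = 10·log₁₀(43000000) = 76.33 dB SPL.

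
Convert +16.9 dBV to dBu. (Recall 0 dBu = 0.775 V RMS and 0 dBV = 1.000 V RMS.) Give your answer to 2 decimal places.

+19.11 dBu

The offset between the scales is 20·log₁₀(0.775/1.000) = −2.214 dB.
So dBu = +16.9 + 2.214 = +19.11 dBu.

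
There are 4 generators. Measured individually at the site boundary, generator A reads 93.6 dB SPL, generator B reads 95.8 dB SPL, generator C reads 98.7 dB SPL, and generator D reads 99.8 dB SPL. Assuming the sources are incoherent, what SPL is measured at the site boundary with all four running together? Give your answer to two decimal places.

Incoherent sources sum as intensities:
L_total = 10·log₁₀(10^(93.6/10) + 10^(95.8/10) + 10^(98.7/10) + 10^(99.8/10)) = 10·log₁₀(23056000000) = 103.63 dB SPL.

103.63 dB SPL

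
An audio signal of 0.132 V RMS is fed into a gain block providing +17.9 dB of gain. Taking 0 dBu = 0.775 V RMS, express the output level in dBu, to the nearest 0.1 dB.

Input level: 20·log₁₀(0.132/0.775) = -15.37 dBu.
Output: -15.37 + 17.9 = +2.5 dBu.

+2.5 dBu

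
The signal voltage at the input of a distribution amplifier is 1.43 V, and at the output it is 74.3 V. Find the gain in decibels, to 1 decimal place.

34.3 dB

Voltage is an amplitude quantity, so gain = 20·log₁₀(V_out/V_in).
20·log₁₀(74.3/1.43) = 20·log₁₀(51.96) = 34.3 dB.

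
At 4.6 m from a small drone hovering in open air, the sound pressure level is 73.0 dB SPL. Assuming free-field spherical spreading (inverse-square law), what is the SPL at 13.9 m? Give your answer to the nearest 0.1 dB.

Inverse-square spreading gives ΔL = −20·log₁₀(d₂/d₁).
ΔL = −20·log₁₀(13.9/4.6) = -9.61 dB, so L₂ = 73.0 + (-9.61) = 63.4 dB SPL.

63.4 dB SPL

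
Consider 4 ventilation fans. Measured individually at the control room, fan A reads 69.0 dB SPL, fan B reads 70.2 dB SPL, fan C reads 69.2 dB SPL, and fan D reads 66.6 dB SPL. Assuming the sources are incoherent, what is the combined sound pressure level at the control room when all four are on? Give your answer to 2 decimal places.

Uncorrelated sources add in intensity (power), not in dB.
L_total = 10·log₁₀(10^(69.0/10) + 10^(70.2/10) + 10^(69.2/10) + 10^(66.6/10)) = 10·log₁₀(31300000) = 74.96 dB SPL.

74.96 dB SPL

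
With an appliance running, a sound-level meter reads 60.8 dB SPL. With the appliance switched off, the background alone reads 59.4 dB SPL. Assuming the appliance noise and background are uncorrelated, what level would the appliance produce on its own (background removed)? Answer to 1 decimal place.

Background correction is a power subtraction:
L_src = 10·log₁₀(10^(60.8/10) − 10^(59.4/10)) = 10·log₁₀(331300) = 55.2 dB SPL.

55.2 dB SPL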